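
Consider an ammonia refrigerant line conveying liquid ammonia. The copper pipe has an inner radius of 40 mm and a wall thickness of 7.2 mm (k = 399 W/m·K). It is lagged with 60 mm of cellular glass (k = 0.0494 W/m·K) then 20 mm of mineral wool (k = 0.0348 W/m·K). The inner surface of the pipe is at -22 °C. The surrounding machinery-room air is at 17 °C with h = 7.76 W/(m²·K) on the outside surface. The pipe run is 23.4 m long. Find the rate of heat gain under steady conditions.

For a radial system each layer contributes R = ln(r_out/r_in)/(2πkL); films add R = 1/(hA).
R_copper pipe wall = ln(47.2/40)/(2π×399×23.4) = 2.821×10^-6 K/W
R_cellular glass = ln(107.2/47.2)/(2π×0.0494×23.4) = 0.1129 K/W
R_mineral wool = ln(127.2/107.2)/(2π×0.0348×23.4) = 0.03343 K/W
R_outer film = 1/(h_o·2πr_oL) = 1/(7.76×2π×0.1272×23.4) = 0.006891 K/W
R_total = 0.1533 K/W
Q = ΔT/R_total = 39/0.1533

Q ≈ 254 W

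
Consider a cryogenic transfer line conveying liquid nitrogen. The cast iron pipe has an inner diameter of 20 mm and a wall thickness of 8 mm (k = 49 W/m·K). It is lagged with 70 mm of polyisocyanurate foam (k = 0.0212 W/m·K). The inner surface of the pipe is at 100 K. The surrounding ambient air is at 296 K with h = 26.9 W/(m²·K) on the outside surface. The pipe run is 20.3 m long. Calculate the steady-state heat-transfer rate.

Q ≈ 332 W

Per-layer cylindrical resistances, series-summed:
R_cast iron pipe wall = ln(18/10)/(2π×49×20.3) = 9.405×10^-5 K/W
R_polyisocyanurate foam = ln(88/18)/(2π×0.0212×20.3) = 0.5869 K/W
R_outer film = 1/(h_o·2πr_oL) = 1/(26.9×2π×0.088×20.3) = 0.003312 K/W
R_total = 0.5903 K/W
Q = ΔT/R_total = 196/0.5903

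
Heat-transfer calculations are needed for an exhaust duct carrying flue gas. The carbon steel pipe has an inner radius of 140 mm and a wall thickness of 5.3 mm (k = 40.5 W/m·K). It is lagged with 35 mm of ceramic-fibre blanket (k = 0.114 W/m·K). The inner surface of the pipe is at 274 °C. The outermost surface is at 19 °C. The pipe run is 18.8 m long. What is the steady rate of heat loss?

For a radial system each layer contributes R = ln(r_out/r_in)/(2πkL); films add R = 1/(hA).
R_carbon steel pipe wall = ln(145.3/140)/(2π×40.5×18.8) = 7.767×10^-6 K/W
R_ceramic-fibre blanket = ln(180.3/145.3)/(2π×0.114×18.8) = 0.01603 K/W
R_total = 0.01603 K/W
Q = ΔT/R_total = 255/0.01603

Q ≈ 15900 W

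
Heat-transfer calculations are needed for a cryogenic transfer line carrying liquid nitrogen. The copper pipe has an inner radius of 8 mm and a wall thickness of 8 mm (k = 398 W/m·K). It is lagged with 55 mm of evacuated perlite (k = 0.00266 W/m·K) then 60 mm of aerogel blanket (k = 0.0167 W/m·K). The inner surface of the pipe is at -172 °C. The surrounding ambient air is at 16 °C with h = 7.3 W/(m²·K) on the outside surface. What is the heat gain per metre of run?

Per-layer cylindrical resistances, series-summed:
R_copper pipe wall = ln(16/8)/(2π×398×1) = 2.772×10^-4 K/W
R_evacuated perlite = ln(71/16)/(2π×0.00266×1) = 89.16 K/W
R_aerogel blanket = ln(131/71)/(2π×0.0167×1) = 5.837 K/W
R_outer film = 1/(h_o·2πr_oL) = 1/(7.3×2π×0.131×1) = 0.1664 K/W
R_total = 95.16 K/W
Q = ΔT/R_total = 188/95.16

q′ ≈ 1.98 W/m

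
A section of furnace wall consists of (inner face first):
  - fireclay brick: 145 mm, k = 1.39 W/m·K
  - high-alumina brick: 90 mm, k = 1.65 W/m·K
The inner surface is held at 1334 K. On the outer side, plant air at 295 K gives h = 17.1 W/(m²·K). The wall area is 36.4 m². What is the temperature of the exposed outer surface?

Treating each layer as a thermal resistance in series:
R_fireclay brick = L/(kA) = 0.145/(1.39×36.4) = 0.002866 K/W
R_high-alumina brick = L/(kA) = 0.09/(1.65×36.4) = 0.001499 K/W
R_outer film = 1/(h_o·A) = 1/(17.1×36.4) = 0.001607 K/W
R_total = 0.005971 K/W;  Q = ΔT/R_total = 1039/0.005971 = 174000 W
T_interface = T_inner − Q·ΣR(inner→interface) = 1334 − 174000×0.004364

T ≈ 575 K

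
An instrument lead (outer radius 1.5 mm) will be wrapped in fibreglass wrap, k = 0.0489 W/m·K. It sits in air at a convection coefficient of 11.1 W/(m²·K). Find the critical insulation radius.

r_cr ≈ 4.41 mm

For a cylinder r_cr = k/h = 0.0489/11.1
r_cr = 4.41 mm; since the bare radius (1.5 mm) is below r_cr, adding a thin layer of insulation will *increase* heat loss.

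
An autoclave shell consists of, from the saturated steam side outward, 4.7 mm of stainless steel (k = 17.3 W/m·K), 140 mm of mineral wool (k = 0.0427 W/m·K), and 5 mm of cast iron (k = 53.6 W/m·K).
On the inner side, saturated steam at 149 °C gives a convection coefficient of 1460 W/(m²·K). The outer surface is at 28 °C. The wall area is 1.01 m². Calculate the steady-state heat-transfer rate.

Q ≈ 37.3 W

Using the resistance-network approach (series):
R_inner film = 1/(h_i·A) = 1/(1460×1.01) = 6.782×10^-4 K/W
R_stainless steel = L/(kA) = 0.0047/(17.3×1.01) = 2.69×10^-4 K/W
R_mineral wool = L/(kA) = 0.14/(0.0427×1.01) = 3.246 K/W
R_cast iron = L/(kA) = 0.005/(53.6×1.01) = 9.236×10^-5 K/W
R_total = 3.247 K/W
Q = ΔT / R_total = 121 / 3.247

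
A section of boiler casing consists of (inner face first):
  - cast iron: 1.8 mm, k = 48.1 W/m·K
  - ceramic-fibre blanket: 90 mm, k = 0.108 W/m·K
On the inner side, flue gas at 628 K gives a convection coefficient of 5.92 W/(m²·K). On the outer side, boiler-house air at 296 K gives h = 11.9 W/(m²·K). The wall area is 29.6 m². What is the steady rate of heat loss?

Q ≈ 9050 W

Series thermal resistances:
R_inner film = 1/(h_i·A) = 1/(5.92×29.6) = 0.005707 K/W
R_cast iron = L/(kA) = 0.0018/(48.1×29.6) = 1.264×10^-6 K/W
R_ceramic-fibre blanket = L/(kA) = 0.09/(0.108×29.6) = 0.02815 K/W
R_outer film = 1/(h_o·A) = 1/(11.9×29.6) = 0.002839 K/W
R_total = 0.0367 K/W
Q = ΔT / R_total = 332 / 0.0367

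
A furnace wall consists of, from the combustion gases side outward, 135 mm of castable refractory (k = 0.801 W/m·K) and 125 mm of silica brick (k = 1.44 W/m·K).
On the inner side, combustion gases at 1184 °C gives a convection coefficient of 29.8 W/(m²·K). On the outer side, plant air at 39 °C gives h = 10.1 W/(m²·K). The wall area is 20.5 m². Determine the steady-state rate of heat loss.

Treating each layer as a thermal resistance in series:
R_inner film = 1/(h_i·A) = 1/(29.8×20.5) = 0.001637 K/W
R_castable refractory = L/(kA) = 0.135/(0.801×20.5) = 0.008221 K/W
R_silica brick = L/(kA) = 0.125/(1.44×20.5) = 0.004234 K/W
R_outer film = 1/(h_o·A) = 1/(10.1×20.5) = 0.00483 K/W
R_total = 0.01892 K/W
Q = ΔT / R_total = 1145 / 0.01892

Q ≈ 60500 W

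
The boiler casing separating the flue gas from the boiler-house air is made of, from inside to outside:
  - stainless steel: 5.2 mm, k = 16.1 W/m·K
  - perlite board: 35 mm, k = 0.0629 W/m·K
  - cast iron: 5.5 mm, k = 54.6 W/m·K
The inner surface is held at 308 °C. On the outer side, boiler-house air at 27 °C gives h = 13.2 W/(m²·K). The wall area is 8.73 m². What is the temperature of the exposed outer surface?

Using the resistance-network approach (series):
R_stainless steel = L/(kA) = 0.0052/(16.1×8.73) = 3.7×10^-5 K/W
R_perlite board = L/(kA) = 0.035/(0.0629×8.73) = 0.06374 K/W
R_cast iron = L/(kA) = 0.0055/(54.6×8.73) = 1.154×10^-5 K/W
R_outer film = 1/(h_o·A) = 1/(13.2×8.73) = 0.008678 K/W
R_total = 0.07247 K/W;  Q = ΔT/R_total = 281/0.07247 = 3878 W
T_interface = T_inner − Q·ΣR(inner→interface) = 308 − 3880×0.06379

T ≈ 60.7 °C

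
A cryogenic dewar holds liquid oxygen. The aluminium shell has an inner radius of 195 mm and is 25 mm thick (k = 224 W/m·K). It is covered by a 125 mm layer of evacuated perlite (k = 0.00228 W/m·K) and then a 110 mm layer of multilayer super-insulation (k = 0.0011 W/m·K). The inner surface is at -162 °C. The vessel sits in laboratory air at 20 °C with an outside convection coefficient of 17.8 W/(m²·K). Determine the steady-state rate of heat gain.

Q ≈ 1.68 W

Each spherical layer contributes R = (1/r_i − 1/r_o)/(4πk):
R_aluminium shell = (1/0.195 − 1/0.22)/(4π×224) = 2.07×10^-4 K/W
R_evacuated perlite = (1/0.22 − 1/0.345)/(4π×0.00228) = 57.48 K/W
R_multilayer super-insulation = (1/0.345 − 1/0.455)/(4π×0.0011) = 50.69 K/W
R_outer film = 1/(h·4πr_o²) = 1/(17.8×4π×0.455²) = 0.02159 K/W
R_total = 108.2 K/W
Q = ΔT/R_total = 182/108.2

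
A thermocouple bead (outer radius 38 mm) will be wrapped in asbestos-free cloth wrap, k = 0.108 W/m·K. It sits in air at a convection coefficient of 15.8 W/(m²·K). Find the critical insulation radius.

For a sphere r_cr = 2k/h = 2×0.108/15.8
r_cr = 13.7 mm; since the bare radius (38 mm) is above r_cr, any added insulation will reduce heat loss.

r_cr ≈ 13.7 mm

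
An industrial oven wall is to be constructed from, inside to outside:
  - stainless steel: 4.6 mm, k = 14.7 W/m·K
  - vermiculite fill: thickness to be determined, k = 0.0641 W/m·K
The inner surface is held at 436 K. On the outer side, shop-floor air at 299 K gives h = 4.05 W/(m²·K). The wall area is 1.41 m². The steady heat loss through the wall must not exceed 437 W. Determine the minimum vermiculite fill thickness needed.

Using the resistance-network approach (series):
R_stainless steel = L/(kA) = 0.0046/(14.7×1.41) = 2.219×10^-4 K/W
R_outer film = 1/(h_o·A) = 1/(4.05×1.41) = 0.1751 K/W
Sum of the known resistances R_other = 0.1753 K/W
Required total resistance R_tot = ΔT/Q_allow = 137/437 = 0.3135 K/W
R_vermiculite fill = R_tot − R_other = 0.1382 K/W
L = R·k·A = 0.1382×0.0641×1.41

L ≈ 12.5 mm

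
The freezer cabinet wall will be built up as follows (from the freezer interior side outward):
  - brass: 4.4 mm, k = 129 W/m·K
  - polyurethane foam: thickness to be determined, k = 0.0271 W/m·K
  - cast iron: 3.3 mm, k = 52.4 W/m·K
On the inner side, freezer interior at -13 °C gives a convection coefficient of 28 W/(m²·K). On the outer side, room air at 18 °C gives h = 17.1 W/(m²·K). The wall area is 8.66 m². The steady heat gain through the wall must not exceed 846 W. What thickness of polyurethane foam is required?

L ≈ 6.04 mm

Thermal resistances in series:
R_inner film = 1/(h_i·A) = 1/(28×8.66) = 0.004124 K/W
R_brass = L/(kA) = 0.0044/(129×8.66) = 3.939×10^-6 K/W
R_cast iron = L/(kA) = 0.0033/(52.4×8.66) = 7.272×10^-6 K/W
R_outer film = 1/(h_o·A) = 1/(17.1×8.66) = 0.006753 K/W
Sum of the known resistances R_other = 0.01089 K/W
Required total resistance R_tot = ΔT/Q_allow = 31/846 = 0.03664 K/W
R_polyurethane foam = R_tot − R_other = 0.02575 K/W
L = R·k·A = 0.02575×0.0271×8.66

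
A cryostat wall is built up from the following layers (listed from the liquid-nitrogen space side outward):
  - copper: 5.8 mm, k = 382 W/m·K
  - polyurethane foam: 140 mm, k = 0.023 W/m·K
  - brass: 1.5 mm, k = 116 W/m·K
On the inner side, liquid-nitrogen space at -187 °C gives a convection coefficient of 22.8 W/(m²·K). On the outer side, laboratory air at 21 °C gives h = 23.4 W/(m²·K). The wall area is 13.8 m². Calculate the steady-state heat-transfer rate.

Q ≈ 465 W

Using the resistance-network approach (series):
R_inner film = 1/(h_i·A) = 1/(22.8×13.8) = 0.003178 K/W
R_copper = L/(kA) = 0.0058/(382×13.8) = 1.1×10^-6 K/W
R_polyurethane foam = L/(kA) = 0.14/(0.023×13.8) = 0.4411 K/W
R_brass = L/(kA) = 0.0015/(116×13.8) = 9.37×10^-7 K/W
R_outer film = 1/(h_o·A) = 1/(23.4×13.8) = 0.003097 K/W
R_total = 0.4474 K/W
Q = ΔT / R_total = 208 / 0.4474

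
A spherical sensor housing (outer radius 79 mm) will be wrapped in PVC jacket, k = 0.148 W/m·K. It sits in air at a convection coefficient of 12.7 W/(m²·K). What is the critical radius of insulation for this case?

r_cr ≈ 23.3 mm

For a sphere r_cr = 2k/h = 2×0.148/12.7
r_cr = 23.3 mm; since the bare radius (79 mm) is above r_cr, any added insulation will reduce heat loss.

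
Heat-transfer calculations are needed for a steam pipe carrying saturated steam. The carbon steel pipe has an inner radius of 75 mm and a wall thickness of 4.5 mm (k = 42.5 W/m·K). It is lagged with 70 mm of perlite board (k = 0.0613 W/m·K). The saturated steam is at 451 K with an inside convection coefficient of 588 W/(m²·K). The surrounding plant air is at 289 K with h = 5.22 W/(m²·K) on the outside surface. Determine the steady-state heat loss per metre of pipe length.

q′ ≈ 87.7 W/m

Per-layer cylindrical resistances, series-summed:
R_inner film = 1/(h_i·2πr₁L) = 1/(588×2π×0.075×1) = 0.003609 K/W
R_carbon steel pipe wall = ln(79.5/75)/(2π×42.5×1) = 2.182×10^-4 K/W
R_perlite board = ln(149.5/79.5)/(2π×0.0613×1) = 1.64 K/W
R_outer film = 1/(h_o·2πr_oL) = 1/(5.22×2π×0.1495×1) = 0.2039 K/W
R_total = 1.847 K/W
Q = ΔT/R_total = 162/1.847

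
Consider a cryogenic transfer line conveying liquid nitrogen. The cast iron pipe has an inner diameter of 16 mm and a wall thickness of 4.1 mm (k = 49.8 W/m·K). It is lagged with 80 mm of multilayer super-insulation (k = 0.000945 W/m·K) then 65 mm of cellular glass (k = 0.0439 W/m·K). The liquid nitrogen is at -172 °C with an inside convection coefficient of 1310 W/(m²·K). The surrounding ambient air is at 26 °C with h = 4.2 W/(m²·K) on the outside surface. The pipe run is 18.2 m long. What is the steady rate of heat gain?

Treating each annulus and film as a series resistance:
R_inner film = 1/(h_i·2πr₁L) = 1/(1310×2π×0.008×18.2) = 8.344×10^-4 K/W
R_cast iron pipe wall = ln(12.1/8)/(2π×49.8×18.2) = 7.266×10^-5 K/W
R_multilayer super-insulation = ln(92.1/12.1)/(2π×0.000945×18.2) = 18.78 K/W
R_cellular glass = ln(157.1/92.1)/(2π×0.0439×18.2) = 0.1064 K/W
R_outer film = 1/(h_o·2πr_oL) = 1/(4.2×2π×0.1571×18.2) = 0.01325 K/W
R_total = 18.9 K/W
Q = ΔT/R_total = 198/18.9

Q ≈ 10.5 W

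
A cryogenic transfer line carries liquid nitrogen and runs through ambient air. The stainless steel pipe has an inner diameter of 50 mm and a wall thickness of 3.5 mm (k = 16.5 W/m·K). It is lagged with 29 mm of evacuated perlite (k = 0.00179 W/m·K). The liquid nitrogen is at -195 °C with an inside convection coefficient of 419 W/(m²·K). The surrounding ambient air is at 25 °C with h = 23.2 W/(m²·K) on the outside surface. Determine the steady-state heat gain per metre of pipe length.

q′ ≈ 3.52 W/m

Radial resistances (cylindrical: R_cond = ln(r_o/r_i)/(2πkL), R_conv = 1/(h·2πrL)):
R_inner film = 1/(h_i·2πr₁L) = 1/(419×2π×0.025×1) = 0.01519 K/W
R_stainless steel pipe wall = ln(28.5/25)/(2π×16.5×1) = 0.001264 K/W
R_evacuated perlite = ln(57.5/28.5)/(2π×0.00179×1) = 62.41 K/W
R_outer film = 1/(h_o·2πr_oL) = 1/(23.2×2π×0.0575×1) = 0.1193 K/W
R_total = 62.54 K/W
Q = ΔT/R_total = 220/62.54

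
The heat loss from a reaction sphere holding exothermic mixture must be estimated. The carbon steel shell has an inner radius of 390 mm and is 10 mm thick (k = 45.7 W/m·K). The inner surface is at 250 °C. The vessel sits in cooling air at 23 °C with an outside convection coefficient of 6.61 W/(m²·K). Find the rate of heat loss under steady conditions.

Each spherical layer contributes R = (1/r_i − 1/r_o)/(4πk):
R_carbon steel shell = (1/0.39 − 1/0.4)/(4π×45.7) = 1.116×10^-4 K/W
R_outer film = 1/(h·4πr_o²) = 1/(6.61×4π×0.4²) = 0.07524 K/W
R_total = 0.07536 K/W
Q = ΔT/R_total = 227/0.07536

Q ≈ 3010 W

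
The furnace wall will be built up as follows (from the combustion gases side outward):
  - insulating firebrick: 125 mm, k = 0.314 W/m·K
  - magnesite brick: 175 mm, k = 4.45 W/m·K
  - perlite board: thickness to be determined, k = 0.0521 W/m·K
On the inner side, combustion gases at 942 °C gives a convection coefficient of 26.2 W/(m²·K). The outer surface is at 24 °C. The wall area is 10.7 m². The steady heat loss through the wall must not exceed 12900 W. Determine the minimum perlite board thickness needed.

L ≈ 14.9 mm

Treating each layer as a thermal resistance in series:
R_inner film = 1/(h_i·A) = 1/(26.2×10.7) = 0.003567 K/W
R_insulating firebrick = L/(kA) = 0.125/(0.314×10.7) = 0.0372 K/W
R_magnesite brick = L/(kA) = 0.175/(4.45×10.7) = 0.003675 K/W
Sum of the known resistances R_other = 0.04445 K/W
Required total resistance R_tot = ΔT/Q_allow = 918/12900 = 0.07116 K/W
R_perlite board = R_tot − R_other = 0.02672 K/W
L = R·k·A = 0.02672×0.0521×10.7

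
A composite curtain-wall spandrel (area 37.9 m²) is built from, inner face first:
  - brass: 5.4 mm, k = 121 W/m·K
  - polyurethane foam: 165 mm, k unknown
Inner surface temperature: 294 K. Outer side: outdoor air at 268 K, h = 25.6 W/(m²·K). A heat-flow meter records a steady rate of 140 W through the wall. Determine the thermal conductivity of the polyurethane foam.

k ≈ 0.0236 W/(m·K)

Series thermal resistances:
R_brass = L/(kA) = 0.0054/(121×37.9) = 1.178×10^-6 K/W
R_outer film = 1/(h_o·A) = 1/(25.6×37.9) = 0.001031 K/W
Sum of known resistances R_other = 0.001032 K/W
Total R = ΔT/Q = 26/140 = 0.1857 K/W
R_polyurethane foam = R_total − R_other = 0.1847 K/W
k = L/(R·A) = 0.165/(0.1847×37.9)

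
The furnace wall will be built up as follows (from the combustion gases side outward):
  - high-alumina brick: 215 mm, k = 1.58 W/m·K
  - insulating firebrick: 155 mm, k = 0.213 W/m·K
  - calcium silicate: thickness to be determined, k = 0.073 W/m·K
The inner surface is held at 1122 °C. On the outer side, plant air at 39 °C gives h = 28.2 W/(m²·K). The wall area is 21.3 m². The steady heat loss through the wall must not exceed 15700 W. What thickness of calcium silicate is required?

L ≈ 41.6 mm

Thermal resistances in series:
R_high-alumina brick = L/(kA) = 0.215/(1.58×21.3) = 0.006389 K/W
R_insulating firebrick = L/(kA) = 0.155/(0.213×21.3) = 0.03416 K/W
R_outer film = 1/(h_o·A) = 1/(28.2×21.3) = 0.001665 K/W
Sum of the known resistances R_other = 0.04222 K/W
Required total resistance R_tot = ΔT/Q_allow = 1083/15700 = 0.06898 K/W
R_calcium silicate = R_tot − R_other = 0.02676 K/W
L = R·k·A = 0.02676×0.073×21.3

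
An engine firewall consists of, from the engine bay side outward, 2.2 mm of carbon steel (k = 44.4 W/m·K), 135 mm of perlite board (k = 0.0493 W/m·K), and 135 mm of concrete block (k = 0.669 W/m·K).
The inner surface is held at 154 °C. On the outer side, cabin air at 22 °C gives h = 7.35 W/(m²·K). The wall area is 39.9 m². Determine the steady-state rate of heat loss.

Series thermal resistances:
R_carbon steel = L/(kA) = 0.0022/(44.4×39.9) = 1.242×10^-6 K/W
R_perlite board = L/(kA) = 0.135/(0.0493×39.9) = 0.06863 K/W
R_concrete block = L/(kA) = 0.135/(0.669×39.9) = 0.005057 K/W
R_outer film = 1/(h_o·A) = 1/(7.35×39.9) = 0.00341 K/W
R_total = 0.0771 K/W
Q = ΔT / R_total = 132 / 0.0771

Q ≈ 1710 W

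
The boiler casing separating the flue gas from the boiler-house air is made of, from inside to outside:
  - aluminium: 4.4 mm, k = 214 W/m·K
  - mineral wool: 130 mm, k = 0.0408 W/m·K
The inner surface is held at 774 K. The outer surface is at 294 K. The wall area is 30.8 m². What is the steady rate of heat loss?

Thermal resistances in series:
R_aluminium = L/(kA) = 0.0044/(214×30.8) = 6.676×10^-7 K/W
R_mineral wool = L/(kA) = 0.13/(0.0408×30.8) = 0.1035 K/W
R_total = 0.1035 K/W
Q = ΔT / R_total = 480 / 0.1035

Q ≈ 4640 W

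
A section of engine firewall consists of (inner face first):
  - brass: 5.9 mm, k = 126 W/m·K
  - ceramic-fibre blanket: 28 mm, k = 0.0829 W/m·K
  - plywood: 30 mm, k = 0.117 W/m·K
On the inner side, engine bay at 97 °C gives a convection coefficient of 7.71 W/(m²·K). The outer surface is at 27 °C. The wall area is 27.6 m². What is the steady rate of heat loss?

Q ≈ 2670 W

Thermal resistances in series:
R_inner film = 1/(h_i·A) = 1/(7.71×27.6) = 0.004699 K/W
R_brass = L/(kA) = 0.0059/(126×27.6) = 1.697×10^-6 K/W
R_ceramic-fibre blanket = L/(kA) = 0.028/(0.0829×27.6) = 0.01224 K/W
R_plywood = L/(kA) = 0.03/(0.117×27.6) = 0.00929 K/W
R_total = 0.02623 K/W
Q = ΔT / R_total = 70 / 0.02623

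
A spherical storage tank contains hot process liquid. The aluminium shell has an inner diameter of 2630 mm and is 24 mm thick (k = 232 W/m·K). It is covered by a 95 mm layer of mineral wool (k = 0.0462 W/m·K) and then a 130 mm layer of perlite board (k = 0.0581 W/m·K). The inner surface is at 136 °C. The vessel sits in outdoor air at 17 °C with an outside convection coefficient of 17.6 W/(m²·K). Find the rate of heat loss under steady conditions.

Each spherical layer contributes R = (1/r_i − 1/r_o)/(4πk):
R_aluminium shell = (1/1.315 − 1/1.339)/(4π×232) = 4.675×10^-6 K/W
R_mineral wool = (1/1.339 − 1/1.434)/(4π×0.0462) = 0.08522 K/W
R_perlite board = (1/1.434 − 1/1.564)/(4π×0.0581) = 0.07939 K/W
R_outer film = 1/(h·4πr_o²) = 1/(17.6×4π×1.564²) = 0.001848 K/W
R_total = 0.1665 K/W
Q = ΔT/R_total = 119/0.1665

Q ≈ 715 W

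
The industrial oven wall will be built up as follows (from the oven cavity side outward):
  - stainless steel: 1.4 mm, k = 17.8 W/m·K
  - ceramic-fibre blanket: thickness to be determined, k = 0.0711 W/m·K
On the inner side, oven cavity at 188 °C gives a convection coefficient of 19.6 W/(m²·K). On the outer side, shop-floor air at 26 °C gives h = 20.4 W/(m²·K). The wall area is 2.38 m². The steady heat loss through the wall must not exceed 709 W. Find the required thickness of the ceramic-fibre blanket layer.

L ≈ 31.5 mm

Treating each layer as a thermal resistance in series:
R_inner film = 1/(h_i·A) = 1/(19.6×2.38) = 0.02144 K/W
R_stainless steel = L/(kA) = 0.0014/(17.8×2.38) = 3.305×10^-5 K/W
R_outer film = 1/(h_o·A) = 1/(20.4×2.38) = 0.0206 K/W
Sum of the known resistances R_other = 0.04207 K/W
Required total resistance R_tot = ΔT/Q_allow = 162/709 = 0.2285 K/W
R_ceramic-fibre blanket = R_tot − R_other = 0.1864 K/W
L = R·k·A = 0.1864×0.0711×2.38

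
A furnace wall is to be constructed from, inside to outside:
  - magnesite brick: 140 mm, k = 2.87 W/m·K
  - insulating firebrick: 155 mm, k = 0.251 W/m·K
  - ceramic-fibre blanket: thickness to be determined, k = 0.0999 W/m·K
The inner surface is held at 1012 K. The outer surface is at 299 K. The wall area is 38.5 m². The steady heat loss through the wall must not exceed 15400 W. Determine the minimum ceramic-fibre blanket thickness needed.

Thermal resistances in series:
R_magnesite brick = L/(kA) = 0.14/(2.87×38.5) = 0.001267 K/W
R_insulating firebrick = L/(kA) = 0.155/(0.251×38.5) = 0.01604 K/W
Sum of the known resistances R_other = 0.01731 K/W
Required total resistance R_tot = ΔT/Q_allow = 713/15400 = 0.0463 K/W
R_ceramic-fibre blanket = R_tot − R_other = 0.02899 K/W
L = R·k·A = 0.02899×0.0999×38.5

L ≈ 112 mm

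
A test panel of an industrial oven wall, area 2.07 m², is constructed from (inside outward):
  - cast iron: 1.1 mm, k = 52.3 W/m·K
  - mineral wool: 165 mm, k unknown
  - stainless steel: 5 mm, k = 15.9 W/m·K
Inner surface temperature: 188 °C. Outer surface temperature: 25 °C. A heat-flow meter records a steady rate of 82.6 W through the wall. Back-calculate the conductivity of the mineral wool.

Thermal resistances in series:
R_cast iron = L/(kA) = 0.0011/(52.3×2.07) = 1.016×10^-5 K/W
R_stainless steel = L/(kA) = 0.005/(15.9×2.07) = 1.519×10^-4 K/W
Sum of known resistances R_other = 1.621×10^-4 K/W
Total R = ΔT/Q = 163/82.6 = 1.973 K/W
R_mineral wool = R_total − R_other = 1.973 K/W
k = L/(R·A) = 0.165/(1.973×2.07)

k ≈ 0.0404 W/(m·K)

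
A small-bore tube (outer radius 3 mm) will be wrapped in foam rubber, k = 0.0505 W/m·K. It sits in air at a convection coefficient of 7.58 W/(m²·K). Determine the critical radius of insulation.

For a cylinder r_cr = k/h = 0.0505/7.58
r_cr = 6.66 mm; since the bare radius (3 mm) is below r_cr, adding a thin layer of insulation will *increase* heat loss.

r_cr ≈ 6.66 mm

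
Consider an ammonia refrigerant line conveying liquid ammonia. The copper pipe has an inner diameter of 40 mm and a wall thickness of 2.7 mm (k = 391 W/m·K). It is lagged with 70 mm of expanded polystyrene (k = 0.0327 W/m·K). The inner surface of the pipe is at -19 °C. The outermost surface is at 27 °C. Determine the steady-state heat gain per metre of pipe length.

Cylindrical conduction, so R = ln(r₂/r₁)/(2πkL) per layer, in series:
R_copper pipe wall = ln(22.7/20)/(2π×391×1) = 5.155×10^-5 K/W
R_expanded polystyrene = ln(92.7/22.7)/(2π×0.0327×1) = 6.848 K/W
R_total = 6.848 K/W
Q = ΔT/R_total = 46/6.848

q′ ≈ 6.72 W/m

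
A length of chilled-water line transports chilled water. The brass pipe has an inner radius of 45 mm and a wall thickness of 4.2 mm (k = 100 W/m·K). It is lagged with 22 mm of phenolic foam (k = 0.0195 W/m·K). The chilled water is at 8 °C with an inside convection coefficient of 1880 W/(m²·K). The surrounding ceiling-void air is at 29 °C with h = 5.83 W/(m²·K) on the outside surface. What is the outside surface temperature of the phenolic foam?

T ≈ 26.6 °C

Treating each annulus and film as a series resistance:
R_inner film = 1/(h_i·2πr₁L) = 1/(1880×2π×0.045×1) = 0.001881 K/W
R_brass pipe wall = ln(49.2/45)/(2π×100×1) = 1.42×10^-4 K/W
R_phenolic foam = ln(71.2/49.2)/(2π×0.0195×1) = 3.017 K/W
R_outer film = 1/(h_o·2πr_oL) = 1/(5.83×2π×0.0712×1) = 0.3834 K/W
R_total = 3.402 K/W
Q = ΔT/R_total = 21/3.402
Q = 6.17 W/m
T_interface = T_inner + Q·ΣR(inner→interface) = 8 + 6.17×3.019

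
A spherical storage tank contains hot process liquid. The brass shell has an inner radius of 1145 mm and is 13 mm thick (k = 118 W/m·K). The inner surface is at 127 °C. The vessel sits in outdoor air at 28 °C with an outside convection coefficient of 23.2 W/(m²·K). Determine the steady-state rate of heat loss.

Each spherical layer contributes R = (1/r_i − 1/r_o)/(4πk):
R_brass shell = (1/1.145 − 1/1.158)/(4π×118) = 6.612×10^-6 K/W
R_outer film = 1/(h·4πr_o²) = 1/(23.2×4π×1.158²) = 0.002558 K/W
R_total = 0.002565 K/W
Q = ΔT/R_total = 99/0.002565

Q ≈ 38600 W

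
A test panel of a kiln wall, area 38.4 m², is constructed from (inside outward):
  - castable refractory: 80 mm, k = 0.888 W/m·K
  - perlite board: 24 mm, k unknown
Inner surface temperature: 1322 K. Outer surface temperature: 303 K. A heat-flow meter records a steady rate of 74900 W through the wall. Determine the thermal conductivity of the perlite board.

Thermal resistances in series:
R_castable refractory = L/(kA) = 0.08/(0.888×38.4) = 0.002346 K/W
Sum of known resistances R_other = 0.002346 K/W
Total R = ΔT/Q = 1019/74900 = 0.0136 K/W
R_perlite board = R_total − R_other = 0.01126 K/W
k = L/(R·A) = 0.024/(0.01126×38.4)

k ≈ 0.0555 W/(m·K)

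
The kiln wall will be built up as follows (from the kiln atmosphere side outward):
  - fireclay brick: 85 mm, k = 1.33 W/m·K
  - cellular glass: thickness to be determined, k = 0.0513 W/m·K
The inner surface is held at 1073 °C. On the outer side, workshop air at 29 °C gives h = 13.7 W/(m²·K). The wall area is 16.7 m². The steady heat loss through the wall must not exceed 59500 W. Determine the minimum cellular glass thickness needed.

Thermal resistances in series:
R_fireclay brick = L/(kA) = 0.085/(1.33×16.7) = 0.003827 K/W
R_outer film = 1/(h_o·A) = 1/(13.7×16.7) = 0.004371 K/W
Sum of the known resistances R_other = 0.008198 K/W
Required total resistance R_tot = ΔT/Q_allow = 1044/59500 = 0.01755 K/W
R_cellular glass = R_tot − R_other = 0.009348 K/W
L = R·k·A = 0.009348×0.0513×16.7

L ≈ 8.01 mm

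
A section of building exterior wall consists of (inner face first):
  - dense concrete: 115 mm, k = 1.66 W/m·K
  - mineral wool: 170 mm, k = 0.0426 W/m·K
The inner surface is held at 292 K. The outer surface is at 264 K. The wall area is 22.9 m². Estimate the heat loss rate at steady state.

Q ≈ 158 W

Using the resistance-network approach (series):
R_dense concrete = L/(kA) = 0.115/(1.66×22.9) = 0.003025 K/W
R_mineral wool = L/(kA) = 0.17/(0.0426×22.9) = 0.1743 K/W
R_total = 0.1773 K/W
Q = ΔT / R_total = 28 / 0.1773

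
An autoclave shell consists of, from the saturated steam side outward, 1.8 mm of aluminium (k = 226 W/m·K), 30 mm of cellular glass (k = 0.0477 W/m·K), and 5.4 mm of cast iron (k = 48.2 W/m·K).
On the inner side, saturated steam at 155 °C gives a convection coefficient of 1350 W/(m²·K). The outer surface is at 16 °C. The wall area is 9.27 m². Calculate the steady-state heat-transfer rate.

Q ≈ 2050 W

Treating each layer as a thermal resistance in series:
R_inner film = 1/(h_i·A) = 1/(1350×9.27) = 7.991×10^-5 K/W
R_aluminium = L/(kA) = 0.0018/(226×9.27) = 8.592×10^-7 K/W
R_cellular glass = L/(kA) = 0.03/(0.0477×9.27) = 0.06785 K/W
R_cast iron = L/(kA) = 0.0054/(48.2×9.27) = 1.209×10^-5 K/W
R_total = 0.06794 K/W
Q = ΔT / R_total = 139 / 0.06794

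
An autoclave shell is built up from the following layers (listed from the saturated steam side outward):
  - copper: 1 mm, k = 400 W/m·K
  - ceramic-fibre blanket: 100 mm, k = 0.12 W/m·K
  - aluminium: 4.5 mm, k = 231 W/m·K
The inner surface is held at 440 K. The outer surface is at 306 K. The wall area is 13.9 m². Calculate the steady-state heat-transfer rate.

Using the resistance-network approach (series):
R_copper = L/(kA) = 0.001/(400×13.9) = 1.799×10^-7 K/W
R_ceramic-fibre blanket = L/(kA) = 0.1/(0.12×13.9) = 0.05995 K/W
R_aluminium = L/(kA) = 0.0045/(231×13.9) = 1.401×10^-6 K/W
R_total = 0.05995 K/W
Q = ΔT / R_total = 134 / 0.05995

Q ≈ 2240 W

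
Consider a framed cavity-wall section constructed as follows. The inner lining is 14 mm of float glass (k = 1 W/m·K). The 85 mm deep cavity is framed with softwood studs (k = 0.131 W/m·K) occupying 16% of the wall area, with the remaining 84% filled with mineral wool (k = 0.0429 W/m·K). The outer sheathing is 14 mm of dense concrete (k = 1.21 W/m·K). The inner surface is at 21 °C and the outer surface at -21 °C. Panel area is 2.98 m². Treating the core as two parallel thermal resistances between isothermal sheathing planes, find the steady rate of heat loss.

Sheathing layers in series; stud and cavity paths in parallel between them.
R_inner = 0.014/(1×2.98) = 0.004698 K/W
R_stud  = 0.085/(0.131×0.16×2.98) = 1.361 K/W
R_cav   = 0.085/(0.0429×0.84×2.98) = 0.7915 K/W
1/R_core = 1/R_stud + 1/R_cav → R_core = 0.5004 K/W
R_outer = 0.014/(1.21×2.98) = 0.003883 K/W
R_total = 0.509 K/W
Q = ΔT/R_total = 42/0.509

Q ≈ 82.5 W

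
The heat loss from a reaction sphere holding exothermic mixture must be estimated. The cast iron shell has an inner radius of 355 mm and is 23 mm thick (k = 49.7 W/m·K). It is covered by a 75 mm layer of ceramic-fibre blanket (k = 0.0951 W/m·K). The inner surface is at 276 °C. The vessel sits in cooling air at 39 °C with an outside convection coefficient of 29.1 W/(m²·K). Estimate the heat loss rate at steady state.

Q ≈ 624 W

For a spherical shell R = (1/r₁ − 1/r₂)/(4πk); film R = 1/(h·4πr²). In series:
R_cast iron shell = (1/0.355 − 1/0.378)/(4π×49.7) = 2.744×10^-4 K/W
R_ceramic-fibre blanket = (1/0.378 − 1/0.453)/(4π×0.0951) = 0.3665 K/W
R_outer film = 1/(h·4πr_o²) = 1/(29.1×4π×0.453²) = 0.01333 K/W
R_total = 0.3801 K/W
Q = ΔT/R_total = 237/0.3801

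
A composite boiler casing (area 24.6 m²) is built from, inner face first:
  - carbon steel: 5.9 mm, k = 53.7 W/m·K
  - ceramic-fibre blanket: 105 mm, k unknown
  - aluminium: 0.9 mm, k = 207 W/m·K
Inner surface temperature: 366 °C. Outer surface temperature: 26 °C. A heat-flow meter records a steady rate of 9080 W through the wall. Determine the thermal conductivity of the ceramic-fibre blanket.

Thermal resistances in series:
R_carbon steel = L/(kA) = 0.0059/(53.7×24.6) = 4.466×10^-6 K/W
R_aluminium = L/(kA) = 0.0009/(207×24.6) = 1.767×10^-7 K/W
Sum of known resistances R_other = 4.643×10^-6 K/W
Total R = ΔT/Q = 340/9080 = 0.03744 K/W
R_ceramic-fibre blanket = R_total − R_other = 0.03744 K/W
k = L/(R·A) = 0.105/(0.03744×24.6)

k ≈ 0.114 W/(m·K)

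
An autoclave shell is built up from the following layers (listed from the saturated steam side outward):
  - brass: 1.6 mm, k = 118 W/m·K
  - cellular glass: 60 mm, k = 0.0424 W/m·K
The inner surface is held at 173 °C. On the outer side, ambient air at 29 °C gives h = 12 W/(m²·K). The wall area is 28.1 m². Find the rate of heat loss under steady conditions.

Q ≈ 2700 W

Model the wall as resistances in series:
R_brass = L/(kA) = 0.0016/(118×28.1) = 4.825×10^-7 K/W
R_cellular glass = L/(kA) = 0.06/(0.0424×28.1) = 0.05036 K/W
R_outer film = 1/(h_o·A) = 1/(12×28.1) = 0.002966 K/W
R_total = 0.05333 K/W
Q = ΔT / R_total = 144 / 0.05333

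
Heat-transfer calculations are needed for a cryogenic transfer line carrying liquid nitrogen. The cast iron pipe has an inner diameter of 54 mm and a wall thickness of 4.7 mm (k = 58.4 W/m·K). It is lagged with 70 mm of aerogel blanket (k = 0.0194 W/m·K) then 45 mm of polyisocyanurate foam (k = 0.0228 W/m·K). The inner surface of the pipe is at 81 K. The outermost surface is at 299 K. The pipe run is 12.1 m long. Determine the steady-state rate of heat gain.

Q ≈ 218 W

Radial resistances (cylindrical: R_cond = ln(r_o/r_i)/(2πkL), R_conv = 1/(h·2πrL)):
R_cast iron pipe wall = ln(31.7/27)/(2π×58.4×12.1) = 3.614×10^-5 K/W
R_aerogel blanket = ln(101.7/31.7)/(2π×0.0194×12.1) = 0.7904 K/W
R_polyisocyanurate foam = ln(146.7/101.7)/(2π×0.0228×12.1) = 0.2114 K/W
R_total = 1.002 K/W
Q = ΔT/R_total = 218/1.002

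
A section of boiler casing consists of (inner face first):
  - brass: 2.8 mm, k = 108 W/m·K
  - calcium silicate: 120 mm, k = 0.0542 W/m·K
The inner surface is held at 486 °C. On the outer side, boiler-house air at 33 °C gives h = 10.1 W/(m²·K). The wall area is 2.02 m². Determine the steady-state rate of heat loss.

Q ≈ 396 W

Treating each layer as a thermal resistance in series:
R_brass = L/(kA) = 0.0028/(108×2.02) = 1.283×10^-5 K/W
R_calcium silicate = L/(kA) = 0.12/(0.0542×2.02) = 1.096 K/W
R_outer film = 1/(h_o·A) = 1/(10.1×2.02) = 0.04901 K/W
R_total = 1.145 K/W
Q = ΔT / R_total = 453 / 1.145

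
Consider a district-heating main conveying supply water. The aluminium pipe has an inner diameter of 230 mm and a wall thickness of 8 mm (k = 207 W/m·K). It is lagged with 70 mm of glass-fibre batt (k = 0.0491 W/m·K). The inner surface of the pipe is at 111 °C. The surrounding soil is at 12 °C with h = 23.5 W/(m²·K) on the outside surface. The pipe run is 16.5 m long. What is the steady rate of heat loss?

Q ≈ 1090 W

Per-layer cylindrical resistances, series-summed:
R_aluminium pipe wall = ln(123/115)/(2π×207×16.5) = 3.134×10^-6 K/W
R_glass-fibre batt = ln(193/123)/(2π×0.0491×16.5) = 0.0885 K/W
R_outer film = 1/(h_o·2πr_oL) = 1/(23.5×2π×0.193×16.5) = 0.002127 K/W
R_total = 0.09063 K/W
Q = ΔT/R_total = 99/0.09063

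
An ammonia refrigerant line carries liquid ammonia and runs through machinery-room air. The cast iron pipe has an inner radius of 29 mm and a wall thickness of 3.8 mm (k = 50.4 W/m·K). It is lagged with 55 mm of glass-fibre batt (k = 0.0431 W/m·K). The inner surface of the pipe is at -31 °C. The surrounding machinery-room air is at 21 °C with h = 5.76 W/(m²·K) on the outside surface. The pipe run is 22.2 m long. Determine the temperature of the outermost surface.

For a radial system each layer contributes R = ln(r_out/r_in)/(2πkL); films add R = 1/(hA).
R_cast iron pipe wall = ln(32.8/29)/(2π×50.4×22.2) = 1.751×10^-5 K/W
R_glass-fibre batt = ln(87.8/32.8)/(2π×0.0431×22.2) = 0.1638 K/W
R_outer film = 1/(h_o·2πr_oL) = 1/(5.76×2π×0.0878×22.2) = 0.01418 K/W
R_total = 0.178 K/W
Q = ΔT/R_total = 52/0.178
Q = 292 W
T_interface = T_inner + Q·ΣR(inner→interface) = -31 + 292×0.1638

T ≈ 16.9 °C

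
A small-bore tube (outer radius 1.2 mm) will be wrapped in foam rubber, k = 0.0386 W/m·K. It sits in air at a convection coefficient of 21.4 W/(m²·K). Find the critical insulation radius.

r_cr ≈ 1.8 mm

For a cylinder r_cr = k/h = 0.0386/21.4
r_cr = 1.8 mm; since the bare radius (1.2 mm) is below r_cr, adding a thin layer of insulation will *increase* heat loss.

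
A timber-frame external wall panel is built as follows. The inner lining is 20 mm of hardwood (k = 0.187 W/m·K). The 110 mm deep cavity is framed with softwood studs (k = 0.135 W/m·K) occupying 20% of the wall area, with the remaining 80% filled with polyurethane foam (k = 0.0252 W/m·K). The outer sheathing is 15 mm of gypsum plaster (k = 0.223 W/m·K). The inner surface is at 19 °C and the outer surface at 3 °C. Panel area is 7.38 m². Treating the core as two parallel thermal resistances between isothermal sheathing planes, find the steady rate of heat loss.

Sheathing layers in series; stud and cavity paths in parallel between them.
R_inner = 0.02/(0.187×7.38) = 0.01449 K/W
R_stud  = 0.11/(0.135×0.2×7.38) = 0.552 K/W
R_cav   = 0.11/(0.0252×0.8×7.38) = 0.7393 K/W
1/R_core = 1/R_stud + 1/R_cav → R_core = 0.3161 K/W
R_outer = 0.015/(0.223×7.38) = 0.009114 K/W
R_total = 0.3397 K/W
Q = ΔT/R_total = 16/0.3397

Q ≈ 47.1 W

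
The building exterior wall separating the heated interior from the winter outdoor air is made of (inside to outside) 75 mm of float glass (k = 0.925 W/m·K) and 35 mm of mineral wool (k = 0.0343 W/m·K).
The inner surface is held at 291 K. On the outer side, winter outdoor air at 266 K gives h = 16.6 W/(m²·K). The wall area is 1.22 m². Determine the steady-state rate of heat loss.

Model the wall as resistances in series:
R_float glass = L/(kA) = 0.075/(0.925×1.22) = 0.06646 K/W
R_mineral wool = L/(kA) = 0.035/(0.0343×1.22) = 0.8364 K/W
R_outer film = 1/(h_o·A) = 1/(16.6×1.22) = 0.04938 K/W
R_total = 0.9522 K/W
Q = ΔT / R_total = 25 / 0.9522

Q ≈ 26.3 W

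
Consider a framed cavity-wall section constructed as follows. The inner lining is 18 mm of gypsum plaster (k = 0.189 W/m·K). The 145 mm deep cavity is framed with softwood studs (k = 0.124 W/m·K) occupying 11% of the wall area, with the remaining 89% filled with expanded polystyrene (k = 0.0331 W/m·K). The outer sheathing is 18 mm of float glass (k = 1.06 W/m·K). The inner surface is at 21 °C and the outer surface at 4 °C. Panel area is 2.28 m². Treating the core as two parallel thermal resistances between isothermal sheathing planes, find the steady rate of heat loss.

Q ≈ 11.1 W

Sheathing layers in series; stud and cavity paths in parallel between them.
R_inner = 0.018/(0.189×2.28) = 0.04177 K/W
R_stud  = 0.145/(0.124×0.11×2.28) = 4.662 K/W
R_cav   = 0.145/(0.0331×0.89×2.28) = 2.159 K/W
1/R_core = 1/R_stud + 1/R_cav → R_core = 1.476 K/W
R_outer = 0.018/(1.06×2.28) = 0.007448 K/W
R_total = 1.525 K/W
Q = ΔT/R_total = 17/1.525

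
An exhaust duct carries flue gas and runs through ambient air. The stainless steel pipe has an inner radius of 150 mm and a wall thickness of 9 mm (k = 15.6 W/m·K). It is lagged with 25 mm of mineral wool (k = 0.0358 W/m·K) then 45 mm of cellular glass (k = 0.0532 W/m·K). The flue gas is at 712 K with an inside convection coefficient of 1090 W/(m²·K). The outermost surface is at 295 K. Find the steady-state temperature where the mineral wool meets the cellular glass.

T ≈ 504 K

Per-layer cylindrical resistances, series-summed:
R_inner film = 1/(h_i·2πr₁L) = 1/(1090×2π×0.15×1) = 9.734×10^-4 K/W
R_stainless steel pipe wall = ln(159/150)/(2π×15.6×1) = 5.945×10^-4 K/W
R_mineral wool = ln(184/159)/(2π×0.0358×1) = 0.6492 K/W
R_cellular glass = ln(229/184)/(2π×0.0532×1) = 0.6545 K/W
R_total = 1.305 K/W
Q = ΔT/R_total = 417/1.305
Q = 319 W/m
T_interface = T_inner − Q·ΣR(inner→interface) = 712 − 319×0.6508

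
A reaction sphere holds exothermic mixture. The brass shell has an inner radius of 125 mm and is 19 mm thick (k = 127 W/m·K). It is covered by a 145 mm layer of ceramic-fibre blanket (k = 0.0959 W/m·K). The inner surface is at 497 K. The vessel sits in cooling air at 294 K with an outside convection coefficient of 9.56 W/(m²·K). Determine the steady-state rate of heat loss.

Each spherical layer contributes R = (1/r_i − 1/r_o)/(4πk):
R_brass shell = (1/0.125 − 1/0.144)/(4π×127) = 6.614×10^-4 K/W
R_ceramic-fibre blanket = (1/0.144 − 1/0.289)/(4π×0.0959) = 2.891 K/W
R_outer film = 1/(h·4πr_o²) = 1/(9.56×4π×0.289²) = 0.09966 K/W
R_total = 2.992 K/W
Q = ΔT/R_total = 203/2.992

Q ≈ 67.9 W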